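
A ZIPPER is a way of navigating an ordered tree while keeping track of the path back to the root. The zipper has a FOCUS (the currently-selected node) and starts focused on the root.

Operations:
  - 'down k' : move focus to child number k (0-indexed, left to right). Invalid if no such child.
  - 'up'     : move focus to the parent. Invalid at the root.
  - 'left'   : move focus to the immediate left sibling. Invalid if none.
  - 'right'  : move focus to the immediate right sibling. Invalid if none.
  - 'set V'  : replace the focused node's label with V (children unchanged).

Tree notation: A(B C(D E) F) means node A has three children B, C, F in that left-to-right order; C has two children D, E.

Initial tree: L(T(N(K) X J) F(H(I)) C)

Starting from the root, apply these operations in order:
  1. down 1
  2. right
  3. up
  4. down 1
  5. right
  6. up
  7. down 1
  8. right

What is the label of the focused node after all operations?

Step 1 (down 1): focus=F path=1 depth=1 children=['H'] left=['T'] right=['C'] parent=L
Step 2 (right): focus=C path=2 depth=1 children=[] left=['T', 'F'] right=[] parent=L
Step 3 (up): focus=L path=root depth=0 children=['T', 'F', 'C'] (at root)
Step 4 (down 1): focus=F path=1 depth=1 children=['H'] left=['T'] right=['C'] parent=L
Step 5 (right): focus=C path=2 depth=1 children=[] left=['T', 'F'] right=[] parent=L
Step 6 (up): focus=L path=root depth=0 children=['T', 'F', 'C'] (at root)
Step 7 (down 1): focus=F path=1 depth=1 children=['H'] left=['T'] right=['C'] parent=L
Step 8 (right): focus=C path=2 depth=1 children=[] left=['T', 'F'] right=[] parent=L

Answer: C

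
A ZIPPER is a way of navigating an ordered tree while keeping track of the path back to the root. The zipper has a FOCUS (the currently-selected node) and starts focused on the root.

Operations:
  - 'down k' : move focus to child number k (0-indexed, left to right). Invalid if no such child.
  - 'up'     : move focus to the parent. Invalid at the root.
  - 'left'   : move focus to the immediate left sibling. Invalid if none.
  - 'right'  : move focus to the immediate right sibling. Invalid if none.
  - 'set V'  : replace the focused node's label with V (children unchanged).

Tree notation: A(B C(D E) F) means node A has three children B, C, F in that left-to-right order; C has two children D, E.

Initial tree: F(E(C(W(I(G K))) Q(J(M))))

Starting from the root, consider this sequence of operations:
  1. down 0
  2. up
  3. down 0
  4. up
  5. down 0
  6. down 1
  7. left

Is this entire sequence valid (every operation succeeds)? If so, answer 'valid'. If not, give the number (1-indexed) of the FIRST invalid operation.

Answer: valid

Derivation:
Step 1 (down 0): focus=E path=0 depth=1 children=['C', 'Q'] left=[] right=[] parent=F
Step 2 (up): focus=F path=root depth=0 children=['E'] (at root)
Step 3 (down 0): focus=E path=0 depth=1 children=['C', 'Q'] left=[] right=[] parent=F
Step 4 (up): focus=F path=root depth=0 children=['E'] (at root)
Step 5 (down 0): focus=E path=0 depth=1 children=['C', 'Q'] left=[] right=[] parent=F
Step 6 (down 1): focus=Q path=0/1 depth=2 children=['J'] left=['C'] right=[] parent=E
Step 7 (left): focus=C path=0/0 depth=2 children=['W'] left=[] right=['Q'] parent=E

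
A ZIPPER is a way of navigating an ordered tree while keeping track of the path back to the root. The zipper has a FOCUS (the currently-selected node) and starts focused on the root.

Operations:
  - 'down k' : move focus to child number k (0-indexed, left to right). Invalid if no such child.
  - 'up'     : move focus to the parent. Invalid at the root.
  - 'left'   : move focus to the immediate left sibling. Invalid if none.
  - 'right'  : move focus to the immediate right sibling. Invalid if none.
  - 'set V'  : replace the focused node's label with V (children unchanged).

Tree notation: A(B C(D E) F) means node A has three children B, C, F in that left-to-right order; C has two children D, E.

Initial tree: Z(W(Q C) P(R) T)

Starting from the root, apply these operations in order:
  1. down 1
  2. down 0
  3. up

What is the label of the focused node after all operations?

Step 1 (down 1): focus=P path=1 depth=1 children=['R'] left=['W'] right=['T'] parent=Z
Step 2 (down 0): focus=R path=1/0 depth=2 children=[] left=[] right=[] parent=P
Step 3 (up): focus=P path=1 depth=1 children=['R'] left=['W'] right=['T'] parent=Z

Answer: P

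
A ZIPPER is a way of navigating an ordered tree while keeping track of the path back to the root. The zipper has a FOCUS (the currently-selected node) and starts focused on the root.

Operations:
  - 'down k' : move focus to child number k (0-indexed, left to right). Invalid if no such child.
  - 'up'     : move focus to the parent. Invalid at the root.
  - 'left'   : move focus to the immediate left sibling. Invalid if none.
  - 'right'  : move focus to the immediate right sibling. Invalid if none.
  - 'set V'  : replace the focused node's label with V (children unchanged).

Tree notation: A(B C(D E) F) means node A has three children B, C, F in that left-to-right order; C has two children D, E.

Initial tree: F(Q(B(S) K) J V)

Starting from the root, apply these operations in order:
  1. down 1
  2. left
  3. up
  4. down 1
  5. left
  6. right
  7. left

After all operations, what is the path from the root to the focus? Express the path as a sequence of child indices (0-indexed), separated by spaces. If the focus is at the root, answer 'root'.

Answer: 0

Derivation:
Step 1 (down 1): focus=J path=1 depth=1 children=[] left=['Q'] right=['V'] parent=F
Step 2 (left): focus=Q path=0 depth=1 children=['B', 'K'] left=[] right=['J', 'V'] parent=F
Step 3 (up): focus=F path=root depth=0 children=['Q', 'J', 'V'] (at root)
Step 4 (down 1): focus=J path=1 depth=1 children=[] left=['Q'] right=['V'] parent=F
Step 5 (left): focus=Q path=0 depth=1 children=['B', 'K'] left=[] right=['J', 'V'] parent=F
Step 6 (right): focus=J path=1 depth=1 children=[] left=['Q'] right=['V'] parent=F
Step 7 (left): focus=Q path=0 depth=1 children=['B', 'K'] left=[] right=['J', 'V'] parent=F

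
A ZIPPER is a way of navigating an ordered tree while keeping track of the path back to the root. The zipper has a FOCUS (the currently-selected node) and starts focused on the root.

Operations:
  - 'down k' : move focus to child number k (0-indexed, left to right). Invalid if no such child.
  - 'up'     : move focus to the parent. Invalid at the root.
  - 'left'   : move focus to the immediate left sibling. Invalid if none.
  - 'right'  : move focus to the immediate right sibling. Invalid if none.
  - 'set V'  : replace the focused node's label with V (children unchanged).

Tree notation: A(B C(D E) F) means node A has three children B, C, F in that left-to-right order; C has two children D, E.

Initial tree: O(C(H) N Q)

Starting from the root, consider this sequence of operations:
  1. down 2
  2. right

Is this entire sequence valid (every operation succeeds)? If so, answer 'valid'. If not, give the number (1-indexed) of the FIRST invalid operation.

Answer: 2

Derivation:
Step 1 (down 2): focus=Q path=2 depth=1 children=[] left=['C', 'N'] right=[] parent=O
Step 2 (right): INVALID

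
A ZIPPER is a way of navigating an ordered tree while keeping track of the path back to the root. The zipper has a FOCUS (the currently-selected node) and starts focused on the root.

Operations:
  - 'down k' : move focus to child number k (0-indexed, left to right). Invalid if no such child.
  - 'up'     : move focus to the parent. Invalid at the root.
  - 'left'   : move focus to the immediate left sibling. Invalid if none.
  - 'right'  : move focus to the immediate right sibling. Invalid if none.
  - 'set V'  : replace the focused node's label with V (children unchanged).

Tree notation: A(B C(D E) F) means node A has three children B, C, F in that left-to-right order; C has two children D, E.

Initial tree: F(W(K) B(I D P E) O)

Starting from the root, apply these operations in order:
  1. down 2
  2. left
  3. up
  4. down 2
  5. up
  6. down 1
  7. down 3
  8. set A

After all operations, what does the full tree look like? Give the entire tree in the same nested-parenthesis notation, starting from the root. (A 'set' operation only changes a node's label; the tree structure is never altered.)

Answer: F(W(K) B(I D P A) O)

Derivation:
Step 1 (down 2): focus=O path=2 depth=1 children=[] left=['W', 'B'] right=[] parent=F
Step 2 (left): focus=B path=1 depth=1 children=['I', 'D', 'P', 'E'] left=['W'] right=['O'] parent=F
Step 3 (up): focus=F path=root depth=0 children=['W', 'B', 'O'] (at root)
Step 4 (down 2): focus=O path=2 depth=1 children=[] left=['W', 'B'] right=[] parent=F
Step 5 (up): focus=F path=root depth=0 children=['W', 'B', 'O'] (at root)
Step 6 (down 1): focus=B path=1 depth=1 children=['I', 'D', 'P', 'E'] left=['W'] right=['O'] parent=F
Step 7 (down 3): focus=E path=1/3 depth=2 children=[] left=['I', 'D', 'P'] right=[] parent=B
Step 8 (set A): focus=A path=1/3 depth=2 children=[] left=['I', 'D', 'P'] right=[] parent=B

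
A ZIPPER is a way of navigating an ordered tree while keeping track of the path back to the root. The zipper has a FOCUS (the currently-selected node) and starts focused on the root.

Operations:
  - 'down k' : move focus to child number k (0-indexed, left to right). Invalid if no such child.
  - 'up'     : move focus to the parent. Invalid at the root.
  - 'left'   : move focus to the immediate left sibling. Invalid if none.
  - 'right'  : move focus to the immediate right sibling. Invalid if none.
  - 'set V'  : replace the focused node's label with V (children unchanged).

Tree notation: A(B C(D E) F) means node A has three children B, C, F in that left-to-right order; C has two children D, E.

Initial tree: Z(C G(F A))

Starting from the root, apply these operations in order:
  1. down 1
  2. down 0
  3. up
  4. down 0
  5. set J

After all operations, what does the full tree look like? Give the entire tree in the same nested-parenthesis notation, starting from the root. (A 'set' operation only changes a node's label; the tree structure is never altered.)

Step 1 (down 1): focus=G path=1 depth=1 children=['F', 'A'] left=['C'] right=[] parent=Z
Step 2 (down 0): focus=F path=1/0 depth=2 children=[] left=[] right=['A'] parent=G
Step 3 (up): focus=G path=1 depth=1 children=['F', 'A'] left=['C'] right=[] parent=Z
Step 4 (down 0): focus=F path=1/0 depth=2 children=[] left=[] right=['A'] parent=G
Step 5 (set J): focus=J path=1/0 depth=2 children=[] left=[] right=['A'] parent=G

Answer: Z(C G(J A))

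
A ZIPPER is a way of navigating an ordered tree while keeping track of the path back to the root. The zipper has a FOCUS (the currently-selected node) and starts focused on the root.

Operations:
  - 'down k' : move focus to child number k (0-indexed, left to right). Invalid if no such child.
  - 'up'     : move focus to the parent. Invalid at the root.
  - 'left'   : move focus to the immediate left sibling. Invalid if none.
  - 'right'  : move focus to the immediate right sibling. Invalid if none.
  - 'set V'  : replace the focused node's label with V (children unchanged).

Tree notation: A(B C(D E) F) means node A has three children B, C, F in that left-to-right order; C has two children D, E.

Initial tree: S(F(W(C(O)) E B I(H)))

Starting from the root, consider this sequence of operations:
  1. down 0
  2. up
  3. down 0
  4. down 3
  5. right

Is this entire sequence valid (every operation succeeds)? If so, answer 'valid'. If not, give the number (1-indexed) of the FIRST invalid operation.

Answer: 5

Derivation:
Step 1 (down 0): focus=F path=0 depth=1 children=['W', 'E', 'B', 'I'] left=[] right=[] parent=S
Step 2 (up): focus=S path=root depth=0 children=['F'] (at root)
Step 3 (down 0): focus=F path=0 depth=1 children=['W', 'E', 'B', 'I'] left=[] right=[] parent=S
Step 4 (down 3): focus=I path=0/3 depth=2 children=['H'] left=['W', 'E', 'B'] right=[] parent=F
Step 5 (right): INVALID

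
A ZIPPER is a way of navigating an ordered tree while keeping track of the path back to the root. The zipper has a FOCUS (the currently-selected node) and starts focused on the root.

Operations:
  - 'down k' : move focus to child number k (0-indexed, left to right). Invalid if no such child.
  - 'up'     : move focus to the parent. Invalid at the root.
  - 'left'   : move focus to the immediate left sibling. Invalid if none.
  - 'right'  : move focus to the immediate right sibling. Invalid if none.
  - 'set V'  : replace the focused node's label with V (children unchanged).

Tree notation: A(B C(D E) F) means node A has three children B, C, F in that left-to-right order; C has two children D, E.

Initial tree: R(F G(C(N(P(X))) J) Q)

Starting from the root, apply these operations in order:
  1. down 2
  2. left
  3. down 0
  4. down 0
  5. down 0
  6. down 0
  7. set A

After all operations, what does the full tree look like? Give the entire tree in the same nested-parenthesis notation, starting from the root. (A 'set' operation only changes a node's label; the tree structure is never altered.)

Step 1 (down 2): focus=Q path=2 depth=1 children=[] left=['F', 'G'] right=[] parent=R
Step 2 (left): focus=G path=1 depth=1 children=['C', 'J'] left=['F'] right=['Q'] parent=R
Step 3 (down 0): focus=C path=1/0 depth=2 children=['N'] left=[] right=['J'] parent=G
Step 4 (down 0): focus=N path=1/0/0 depth=3 children=['P'] left=[] right=[] parent=C
Step 5 (down 0): focus=P path=1/0/0/0 depth=4 children=['X'] left=[] right=[] parent=N
Step 6 (down 0): focus=X path=1/0/0/0/0 depth=5 children=[] left=[] right=[] parent=P
Step 7 (set A): focus=A path=1/0/0/0/0 depth=5 children=[] left=[] right=[] parent=P

Answer: R(F G(C(N(P(A))) J) Q)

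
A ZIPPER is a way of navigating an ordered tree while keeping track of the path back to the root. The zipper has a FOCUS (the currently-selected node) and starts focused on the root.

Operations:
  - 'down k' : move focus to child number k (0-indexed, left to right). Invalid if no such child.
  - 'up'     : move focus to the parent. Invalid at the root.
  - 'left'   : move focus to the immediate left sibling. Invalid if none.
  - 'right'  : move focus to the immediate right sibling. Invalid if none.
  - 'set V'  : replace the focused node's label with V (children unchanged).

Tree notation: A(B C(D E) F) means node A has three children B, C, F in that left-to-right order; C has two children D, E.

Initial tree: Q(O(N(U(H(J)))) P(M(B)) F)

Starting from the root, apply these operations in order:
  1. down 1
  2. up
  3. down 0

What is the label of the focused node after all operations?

Step 1 (down 1): focus=P path=1 depth=1 children=['M'] left=['O'] right=['F'] parent=Q
Step 2 (up): focus=Q path=root depth=0 children=['O', 'P', 'F'] (at root)
Step 3 (down 0): focus=O path=0 depth=1 children=['N'] left=[] right=['P', 'F'] parent=Q

Answer: O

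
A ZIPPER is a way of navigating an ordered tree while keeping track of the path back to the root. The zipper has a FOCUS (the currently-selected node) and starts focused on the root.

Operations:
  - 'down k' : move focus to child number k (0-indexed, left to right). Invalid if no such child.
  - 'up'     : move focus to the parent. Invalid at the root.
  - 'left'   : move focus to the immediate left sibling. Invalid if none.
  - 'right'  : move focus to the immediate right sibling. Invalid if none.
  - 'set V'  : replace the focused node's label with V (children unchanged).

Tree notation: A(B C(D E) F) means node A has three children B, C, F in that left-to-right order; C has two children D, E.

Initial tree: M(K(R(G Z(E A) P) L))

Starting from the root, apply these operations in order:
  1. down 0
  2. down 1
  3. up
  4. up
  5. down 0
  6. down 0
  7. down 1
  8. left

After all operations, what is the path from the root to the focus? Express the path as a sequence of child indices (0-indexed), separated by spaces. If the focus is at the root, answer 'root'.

Answer: 0 0 0

Derivation:
Step 1 (down 0): focus=K path=0 depth=1 children=['R', 'L'] left=[] right=[] parent=M
Step 2 (down 1): focus=L path=0/1 depth=2 children=[] left=['R'] right=[] parent=K
Step 3 (up): focus=K path=0 depth=1 children=['R', 'L'] left=[] right=[] parent=M
Step 4 (up): focus=M path=root depth=0 children=['K'] (at root)
Step 5 (down 0): focus=K path=0 depth=1 children=['R', 'L'] left=[] right=[] parent=M
Step 6 (down 0): focus=R path=0/0 depth=2 children=['G', 'Z', 'P'] left=[] right=['L'] parent=K
Step 7 (down 1): focus=Z path=0/0/1 depth=3 children=['E', 'A'] left=['G'] right=['P'] parent=R
Step 8 (left): focus=G path=0/0/0 depth=3 children=[] left=[] right=['Z', 'P'] parent=R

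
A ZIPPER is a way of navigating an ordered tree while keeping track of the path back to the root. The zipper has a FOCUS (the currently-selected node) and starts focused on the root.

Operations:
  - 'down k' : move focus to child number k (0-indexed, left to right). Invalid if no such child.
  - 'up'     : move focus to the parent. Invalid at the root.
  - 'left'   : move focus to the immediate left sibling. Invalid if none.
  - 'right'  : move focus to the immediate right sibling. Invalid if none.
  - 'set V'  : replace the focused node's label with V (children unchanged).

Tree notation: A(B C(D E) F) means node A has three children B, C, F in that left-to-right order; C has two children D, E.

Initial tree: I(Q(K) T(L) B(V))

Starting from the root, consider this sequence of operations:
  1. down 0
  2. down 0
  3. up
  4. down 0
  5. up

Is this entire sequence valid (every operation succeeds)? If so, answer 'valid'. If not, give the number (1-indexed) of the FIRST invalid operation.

Step 1 (down 0): focus=Q path=0 depth=1 children=['K'] left=[] right=['T', 'B'] parent=I
Step 2 (down 0): focus=K path=0/0 depth=2 children=[] left=[] right=[] parent=Q
Step 3 (up): focus=Q path=0 depth=1 children=['K'] left=[] right=['T', 'B'] parent=I
Step 4 (down 0): focus=K path=0/0 depth=2 children=[] left=[] right=[] parent=Q
Step 5 (up): focus=Q path=0 depth=1 children=['K'] left=[] right=['T', 'B'] parent=I

Answer: valid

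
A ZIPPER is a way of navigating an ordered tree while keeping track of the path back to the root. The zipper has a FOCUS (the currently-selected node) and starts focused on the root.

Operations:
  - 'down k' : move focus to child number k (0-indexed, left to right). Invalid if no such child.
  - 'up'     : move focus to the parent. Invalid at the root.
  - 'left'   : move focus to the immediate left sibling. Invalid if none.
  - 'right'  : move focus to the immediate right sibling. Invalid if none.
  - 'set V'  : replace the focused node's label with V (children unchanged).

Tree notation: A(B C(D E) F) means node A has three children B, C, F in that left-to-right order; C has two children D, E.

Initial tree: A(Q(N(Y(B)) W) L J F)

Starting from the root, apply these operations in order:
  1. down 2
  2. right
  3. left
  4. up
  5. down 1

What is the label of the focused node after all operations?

Step 1 (down 2): focus=J path=2 depth=1 children=[] left=['Q', 'L'] right=['F'] parent=A
Step 2 (right): focus=F path=3 depth=1 children=[] left=['Q', 'L', 'J'] right=[] parent=A
Step 3 (left): focus=J path=2 depth=1 children=[] left=['Q', 'L'] right=['F'] parent=A
Step 4 (up): focus=A path=root depth=0 children=['Q', 'L', 'J', 'F'] (at root)
Step 5 (down 1): focus=L path=1 depth=1 children=[] left=['Q'] right=['J', 'F'] parent=A

Answer: L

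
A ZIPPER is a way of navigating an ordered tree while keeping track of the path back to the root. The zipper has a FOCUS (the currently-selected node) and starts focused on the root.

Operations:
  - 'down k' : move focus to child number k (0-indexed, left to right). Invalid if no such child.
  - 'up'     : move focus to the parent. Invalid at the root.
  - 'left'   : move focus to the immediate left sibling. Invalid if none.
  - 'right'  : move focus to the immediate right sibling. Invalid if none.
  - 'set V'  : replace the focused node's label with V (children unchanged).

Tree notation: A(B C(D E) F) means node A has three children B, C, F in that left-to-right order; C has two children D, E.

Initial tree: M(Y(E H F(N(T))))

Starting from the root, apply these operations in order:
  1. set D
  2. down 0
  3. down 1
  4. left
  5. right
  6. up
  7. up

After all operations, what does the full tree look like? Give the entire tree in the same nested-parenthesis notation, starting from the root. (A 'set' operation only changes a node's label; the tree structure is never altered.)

Step 1 (set D): focus=D path=root depth=0 children=['Y'] (at root)
Step 2 (down 0): focus=Y path=0 depth=1 children=['E', 'H', 'F'] left=[] right=[] parent=D
Step 3 (down 1): focus=H path=0/1 depth=2 children=[] left=['E'] right=['F'] parent=Y
Step 4 (left): focus=E path=0/0 depth=2 children=[] left=[] right=['H', 'F'] parent=Y
Step 5 (right): focus=H path=0/1 depth=2 children=[] left=['E'] right=['F'] parent=Y
Step 6 (up): focus=Y path=0 depth=1 children=['E', 'H', 'F'] left=[] right=[] parent=D
Step 7 (up): focus=D path=root depth=0 children=['Y'] (at root)

Answer: D(Y(E H F(N(T))))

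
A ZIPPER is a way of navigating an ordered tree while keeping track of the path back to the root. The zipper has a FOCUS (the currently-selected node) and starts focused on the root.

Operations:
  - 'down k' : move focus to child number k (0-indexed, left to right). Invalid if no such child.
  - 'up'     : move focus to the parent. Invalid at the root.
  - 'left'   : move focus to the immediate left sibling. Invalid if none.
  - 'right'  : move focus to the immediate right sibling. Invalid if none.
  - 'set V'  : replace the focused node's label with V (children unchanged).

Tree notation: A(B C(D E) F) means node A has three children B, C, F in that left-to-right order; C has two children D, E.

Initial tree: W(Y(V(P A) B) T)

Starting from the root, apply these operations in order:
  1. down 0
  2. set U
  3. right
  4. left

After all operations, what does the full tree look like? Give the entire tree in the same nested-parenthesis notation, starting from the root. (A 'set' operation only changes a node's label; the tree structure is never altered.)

Answer: W(U(V(P A) B) T)

Derivation:
Step 1 (down 0): focus=Y path=0 depth=1 children=['V', 'B'] left=[] right=['T'] parent=W
Step 2 (set U): focus=U path=0 depth=1 children=['V', 'B'] left=[] right=['T'] parent=W
Step 3 (right): focus=T path=1 depth=1 children=[] left=['U'] right=[] parent=W
Step 4 (left): focus=U path=0 depth=1 children=['V', 'B'] left=[] right=['T'] parent=W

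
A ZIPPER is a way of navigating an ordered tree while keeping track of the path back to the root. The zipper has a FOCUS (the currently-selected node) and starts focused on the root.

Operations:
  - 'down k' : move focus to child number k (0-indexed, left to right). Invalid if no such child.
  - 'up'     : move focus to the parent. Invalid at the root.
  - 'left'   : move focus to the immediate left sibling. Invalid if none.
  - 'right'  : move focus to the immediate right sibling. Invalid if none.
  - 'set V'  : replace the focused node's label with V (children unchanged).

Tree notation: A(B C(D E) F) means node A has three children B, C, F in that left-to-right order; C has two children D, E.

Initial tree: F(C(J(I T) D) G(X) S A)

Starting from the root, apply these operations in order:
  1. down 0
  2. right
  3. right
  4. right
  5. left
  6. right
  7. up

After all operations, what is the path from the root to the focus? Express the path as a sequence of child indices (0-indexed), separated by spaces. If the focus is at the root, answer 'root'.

Answer: root

Derivation:
Step 1 (down 0): focus=C path=0 depth=1 children=['J', 'D'] left=[] right=['G', 'S', 'A'] parent=F
Step 2 (right): focus=G path=1 depth=1 children=['X'] left=['C'] right=['S', 'A'] parent=F
Step 3 (right): focus=S path=2 depth=1 children=[] left=['C', 'G'] right=['A'] parent=F
Step 4 (right): focus=A path=3 depth=1 children=[] left=['C', 'G', 'S'] right=[] parent=F
Step 5 (left): focus=S path=2 depth=1 children=[] left=['C', 'G'] right=['A'] parent=F
Step 6 (right): focus=A path=3 depth=1 children=[] left=['C', 'G', 'S'] right=[] parent=F
Step 7 (up): focus=F path=root depth=0 children=['C', 'G', 'S', 'A'] (at root)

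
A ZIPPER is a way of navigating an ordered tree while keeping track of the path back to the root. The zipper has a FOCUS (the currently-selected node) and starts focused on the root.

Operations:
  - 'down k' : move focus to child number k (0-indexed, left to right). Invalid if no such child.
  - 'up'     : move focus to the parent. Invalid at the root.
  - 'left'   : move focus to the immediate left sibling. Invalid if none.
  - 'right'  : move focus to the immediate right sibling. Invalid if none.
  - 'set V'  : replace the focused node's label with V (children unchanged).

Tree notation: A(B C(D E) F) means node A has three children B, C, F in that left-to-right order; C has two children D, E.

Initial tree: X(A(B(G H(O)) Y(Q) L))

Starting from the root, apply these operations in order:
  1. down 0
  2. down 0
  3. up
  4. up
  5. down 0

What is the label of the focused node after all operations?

Step 1 (down 0): focus=A path=0 depth=1 children=['B', 'Y', 'L'] left=[] right=[] parent=X
Step 2 (down 0): focus=B path=0/0 depth=2 children=['G', 'H'] left=[] right=['Y', 'L'] parent=A
Step 3 (up): focus=A path=0 depth=1 children=['B', 'Y', 'L'] left=[] right=[] parent=X
Step 4 (up): focus=X path=root depth=0 children=['A'] (at root)
Step 5 (down 0): focus=A path=0 depth=1 children=['B', 'Y', 'L'] left=[] right=[] parent=X

Answer: A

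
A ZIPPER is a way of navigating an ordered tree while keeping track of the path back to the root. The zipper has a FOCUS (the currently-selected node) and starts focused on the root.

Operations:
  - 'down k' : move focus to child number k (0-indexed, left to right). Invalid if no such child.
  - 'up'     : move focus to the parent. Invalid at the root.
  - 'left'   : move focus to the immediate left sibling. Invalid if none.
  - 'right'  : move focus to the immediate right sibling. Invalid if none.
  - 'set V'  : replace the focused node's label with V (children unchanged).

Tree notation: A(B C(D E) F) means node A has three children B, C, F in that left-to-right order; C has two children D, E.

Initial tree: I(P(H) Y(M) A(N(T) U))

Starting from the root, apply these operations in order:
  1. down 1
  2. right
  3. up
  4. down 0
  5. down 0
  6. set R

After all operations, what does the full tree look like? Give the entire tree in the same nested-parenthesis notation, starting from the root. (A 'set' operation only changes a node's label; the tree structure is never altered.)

Answer: I(P(R) Y(M) A(N(T) U))

Derivation:
Step 1 (down 1): focus=Y path=1 depth=1 children=['M'] left=['P'] right=['A'] parent=I
Step 2 (right): focus=A path=2 depth=1 children=['N', 'U'] left=['P', 'Y'] right=[] parent=I
Step 3 (up): focus=I path=root depth=0 children=['P', 'Y', 'A'] (at root)
Step 4 (down 0): focus=P path=0 depth=1 children=['H'] left=[] right=['Y', 'A'] parent=I
Step 5 (down 0): focus=H path=0/0 depth=2 children=[] left=[] right=[] parent=P
Step 6 (set R): focus=R path=0/0 depth=2 children=[] left=[] right=[] parent=P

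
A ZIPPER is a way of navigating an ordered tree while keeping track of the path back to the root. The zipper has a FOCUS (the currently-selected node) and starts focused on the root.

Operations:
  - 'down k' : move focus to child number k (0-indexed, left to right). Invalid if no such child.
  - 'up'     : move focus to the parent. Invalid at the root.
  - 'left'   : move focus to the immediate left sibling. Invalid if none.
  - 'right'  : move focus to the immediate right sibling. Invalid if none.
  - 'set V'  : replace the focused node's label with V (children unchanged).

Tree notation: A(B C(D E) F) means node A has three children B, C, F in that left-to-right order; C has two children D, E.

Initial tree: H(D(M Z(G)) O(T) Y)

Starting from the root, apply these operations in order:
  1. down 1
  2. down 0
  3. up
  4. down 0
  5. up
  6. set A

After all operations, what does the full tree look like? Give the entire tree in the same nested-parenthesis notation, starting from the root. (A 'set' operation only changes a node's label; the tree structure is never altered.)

Step 1 (down 1): focus=O path=1 depth=1 children=['T'] left=['D'] right=['Y'] parent=H
Step 2 (down 0): focus=T path=1/0 depth=2 children=[] left=[] right=[] parent=O
Step 3 (up): focus=O path=1 depth=1 children=['T'] left=['D'] right=['Y'] parent=H
Step 4 (down 0): focus=T path=1/0 depth=2 children=[] left=[] right=[] parent=O
Step 5 (up): focus=O path=1 depth=1 children=['T'] left=['D'] right=['Y'] parent=H
Step 6 (set A): focus=A path=1 depth=1 children=['T'] left=['D'] right=['Y'] parent=H

Answer: H(D(M Z(G)) A(T) Y)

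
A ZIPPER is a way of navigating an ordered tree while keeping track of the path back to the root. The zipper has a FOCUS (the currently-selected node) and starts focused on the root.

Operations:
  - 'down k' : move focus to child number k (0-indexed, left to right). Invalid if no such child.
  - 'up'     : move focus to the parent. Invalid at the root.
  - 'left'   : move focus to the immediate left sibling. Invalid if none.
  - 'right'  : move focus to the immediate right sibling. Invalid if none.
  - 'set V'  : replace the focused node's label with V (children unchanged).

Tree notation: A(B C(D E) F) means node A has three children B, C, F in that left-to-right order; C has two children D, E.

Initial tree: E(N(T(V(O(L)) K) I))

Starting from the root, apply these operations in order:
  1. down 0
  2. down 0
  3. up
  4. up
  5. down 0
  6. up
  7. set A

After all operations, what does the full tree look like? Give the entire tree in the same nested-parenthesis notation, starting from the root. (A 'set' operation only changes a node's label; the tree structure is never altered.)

Step 1 (down 0): focus=N path=0 depth=1 children=['T', 'I'] left=[] right=[] parent=E
Step 2 (down 0): focus=T path=0/0 depth=2 children=['V', 'K'] left=[] right=['I'] parent=N
Step 3 (up): focus=N path=0 depth=1 children=['T', 'I'] left=[] right=[] parent=E
Step 4 (up): focus=E path=root depth=0 children=['N'] (at root)
Step 5 (down 0): focus=N path=0 depth=1 children=['T', 'I'] left=[] right=[] parent=E
Step 6 (up): focus=E path=root depth=0 children=['N'] (at root)
Step 7 (set A): focus=A path=root depth=0 children=['N'] (at root)

Answer: A(N(T(V(O(L)) K) I))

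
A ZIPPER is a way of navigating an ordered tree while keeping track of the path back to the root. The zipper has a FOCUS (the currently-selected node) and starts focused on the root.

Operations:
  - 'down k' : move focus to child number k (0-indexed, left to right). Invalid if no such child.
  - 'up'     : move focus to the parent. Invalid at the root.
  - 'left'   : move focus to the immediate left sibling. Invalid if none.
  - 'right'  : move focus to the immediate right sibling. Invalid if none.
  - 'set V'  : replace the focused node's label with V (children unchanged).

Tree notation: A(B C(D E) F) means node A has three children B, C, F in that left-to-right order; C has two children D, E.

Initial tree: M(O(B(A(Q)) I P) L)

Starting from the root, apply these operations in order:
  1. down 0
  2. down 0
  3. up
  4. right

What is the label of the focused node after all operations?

Answer: L

Derivation:
Step 1 (down 0): focus=O path=0 depth=1 children=['B', 'I', 'P'] left=[] right=['L'] parent=M
Step 2 (down 0): focus=B path=0/0 depth=2 children=['A'] left=[] right=['I', 'P'] parent=O
Step 3 (up): focus=O path=0 depth=1 children=['B', 'I', 'P'] left=[] right=['L'] parent=M
Step 4 (right): focus=L path=1 depth=1 children=[] left=['O'] right=[] parent=M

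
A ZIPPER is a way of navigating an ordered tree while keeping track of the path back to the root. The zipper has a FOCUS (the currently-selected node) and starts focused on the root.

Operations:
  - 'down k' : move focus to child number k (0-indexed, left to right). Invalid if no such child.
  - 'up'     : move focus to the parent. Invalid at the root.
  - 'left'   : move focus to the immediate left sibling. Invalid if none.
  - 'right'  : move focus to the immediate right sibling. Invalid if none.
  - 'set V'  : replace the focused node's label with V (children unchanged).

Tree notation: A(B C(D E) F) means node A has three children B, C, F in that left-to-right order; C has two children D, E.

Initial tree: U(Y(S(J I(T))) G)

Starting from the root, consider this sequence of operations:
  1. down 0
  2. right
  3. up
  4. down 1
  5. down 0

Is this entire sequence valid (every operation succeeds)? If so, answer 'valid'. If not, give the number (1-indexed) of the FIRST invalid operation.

Answer: 5

Derivation:
Step 1 (down 0): focus=Y path=0 depth=1 children=['S'] left=[] right=['G'] parent=U
Step 2 (right): focus=G path=1 depth=1 children=[] left=['Y'] right=[] parent=U
Step 3 (up): focus=U path=root depth=0 children=['Y', 'G'] (at root)
Step 4 (down 1): focus=G path=1 depth=1 children=[] left=['Y'] right=[] parent=U
Step 5 (down 0): INVALID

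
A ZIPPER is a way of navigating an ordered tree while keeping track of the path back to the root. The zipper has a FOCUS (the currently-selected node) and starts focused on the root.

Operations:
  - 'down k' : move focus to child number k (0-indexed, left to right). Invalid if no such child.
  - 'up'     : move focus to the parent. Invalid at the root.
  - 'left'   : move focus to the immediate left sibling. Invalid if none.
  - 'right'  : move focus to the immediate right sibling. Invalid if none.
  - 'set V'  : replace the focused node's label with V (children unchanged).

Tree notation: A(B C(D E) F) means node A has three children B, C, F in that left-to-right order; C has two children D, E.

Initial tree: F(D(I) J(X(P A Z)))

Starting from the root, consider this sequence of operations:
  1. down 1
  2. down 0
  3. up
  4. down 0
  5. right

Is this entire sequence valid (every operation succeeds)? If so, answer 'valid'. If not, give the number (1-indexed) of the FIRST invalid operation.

Answer: 5

Derivation:
Step 1 (down 1): focus=J path=1 depth=1 children=['X'] left=['D'] right=[] parent=F
Step 2 (down 0): focus=X path=1/0 depth=2 children=['P', 'A', 'Z'] left=[] right=[] parent=J
Step 3 (up): focus=J path=1 depth=1 children=['X'] left=['D'] right=[] parent=F
Step 4 (down 0): focus=X path=1/0 depth=2 children=['P', 'A', 'Z'] left=[] right=[] parent=J
Step 5 (right): INVALID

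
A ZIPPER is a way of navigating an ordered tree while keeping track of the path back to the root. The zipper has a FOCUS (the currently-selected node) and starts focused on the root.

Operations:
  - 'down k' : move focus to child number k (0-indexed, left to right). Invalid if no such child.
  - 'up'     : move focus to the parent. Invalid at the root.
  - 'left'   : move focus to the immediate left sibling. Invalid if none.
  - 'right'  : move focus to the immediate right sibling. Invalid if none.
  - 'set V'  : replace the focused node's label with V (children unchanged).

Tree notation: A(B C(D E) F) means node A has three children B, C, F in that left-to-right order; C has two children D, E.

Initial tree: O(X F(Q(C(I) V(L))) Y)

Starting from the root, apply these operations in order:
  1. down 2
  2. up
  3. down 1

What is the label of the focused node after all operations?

Step 1 (down 2): focus=Y path=2 depth=1 children=[] left=['X', 'F'] right=[] parent=O
Step 2 (up): focus=O path=root depth=0 children=['X', 'F', 'Y'] (at root)
Step 3 (down 1): focus=F path=1 depth=1 children=['Q'] left=['X'] right=['Y'] parent=O

Answer: F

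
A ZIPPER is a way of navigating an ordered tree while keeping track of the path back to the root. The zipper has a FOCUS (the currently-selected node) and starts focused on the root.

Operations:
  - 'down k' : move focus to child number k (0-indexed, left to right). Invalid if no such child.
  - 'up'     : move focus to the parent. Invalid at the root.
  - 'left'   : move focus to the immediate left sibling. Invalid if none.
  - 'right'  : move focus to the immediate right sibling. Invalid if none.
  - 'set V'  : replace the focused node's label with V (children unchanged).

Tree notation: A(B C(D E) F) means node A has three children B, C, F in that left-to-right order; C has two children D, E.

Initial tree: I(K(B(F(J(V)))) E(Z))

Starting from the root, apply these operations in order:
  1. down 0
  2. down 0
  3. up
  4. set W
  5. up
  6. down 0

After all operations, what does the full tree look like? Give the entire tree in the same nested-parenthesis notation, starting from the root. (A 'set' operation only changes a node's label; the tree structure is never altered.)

Answer: I(W(B(F(J(V)))) E(Z))

Derivation:
Step 1 (down 0): focus=K path=0 depth=1 children=['B'] left=[] right=['E'] parent=I
Step 2 (down 0): focus=B path=0/0 depth=2 children=['F'] left=[] right=[] parent=K
Step 3 (up): focus=K path=0 depth=1 children=['B'] left=[] right=['E'] parent=I
Step 4 (set W): focus=W path=0 depth=1 children=['B'] left=[] right=['E'] parent=I
Step 5 (up): focus=I path=root depth=0 children=['W', 'E'] (at root)
Step 6 (down 0): focus=W path=0 depth=1 children=['B'] left=[] right=['E'] parent=I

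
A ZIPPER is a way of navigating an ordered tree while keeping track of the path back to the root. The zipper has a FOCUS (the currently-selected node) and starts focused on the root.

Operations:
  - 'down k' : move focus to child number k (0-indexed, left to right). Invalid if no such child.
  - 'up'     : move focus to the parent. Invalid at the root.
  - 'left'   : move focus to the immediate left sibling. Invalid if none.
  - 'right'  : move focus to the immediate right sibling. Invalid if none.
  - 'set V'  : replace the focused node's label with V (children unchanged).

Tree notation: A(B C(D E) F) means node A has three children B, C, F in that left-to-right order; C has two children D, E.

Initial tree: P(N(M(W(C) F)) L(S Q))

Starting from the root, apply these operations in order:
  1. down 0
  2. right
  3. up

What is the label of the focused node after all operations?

Step 1 (down 0): focus=N path=0 depth=1 children=['M'] left=[] right=['L'] parent=P
Step 2 (right): focus=L path=1 depth=1 children=['S', 'Q'] left=['N'] right=[] parent=P
Step 3 (up): focus=P path=root depth=0 children=['N', 'L'] (at root)

Answer: P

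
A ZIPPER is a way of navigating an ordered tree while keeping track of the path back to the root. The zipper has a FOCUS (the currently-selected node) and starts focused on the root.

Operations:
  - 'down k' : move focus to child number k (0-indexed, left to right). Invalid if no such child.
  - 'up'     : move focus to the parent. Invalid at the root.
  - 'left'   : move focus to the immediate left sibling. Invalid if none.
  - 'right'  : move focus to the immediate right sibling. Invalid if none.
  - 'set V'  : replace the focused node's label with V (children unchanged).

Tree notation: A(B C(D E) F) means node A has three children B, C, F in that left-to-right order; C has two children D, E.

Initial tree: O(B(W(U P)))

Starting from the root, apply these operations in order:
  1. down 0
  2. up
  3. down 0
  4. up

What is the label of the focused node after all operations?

Answer: O

Derivation:
Step 1 (down 0): focus=B path=0 depth=1 children=['W'] left=[] right=[] parent=O
Step 2 (up): focus=O path=root depth=0 children=['B'] (at root)
Step 3 (down 0): focus=B path=0 depth=1 children=['W'] left=[] right=[] parent=O
Step 4 (up): focus=O path=root depth=0 children=['B'] (at root)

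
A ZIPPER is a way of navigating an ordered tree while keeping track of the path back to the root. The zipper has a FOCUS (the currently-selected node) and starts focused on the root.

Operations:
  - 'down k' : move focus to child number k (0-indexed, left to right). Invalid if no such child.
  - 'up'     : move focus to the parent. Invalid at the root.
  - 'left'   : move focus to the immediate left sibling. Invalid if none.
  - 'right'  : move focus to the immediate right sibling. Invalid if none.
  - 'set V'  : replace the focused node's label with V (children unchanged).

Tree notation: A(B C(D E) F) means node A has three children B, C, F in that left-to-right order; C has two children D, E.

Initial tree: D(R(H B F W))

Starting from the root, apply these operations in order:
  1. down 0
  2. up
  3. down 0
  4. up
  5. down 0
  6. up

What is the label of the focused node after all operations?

Answer: D

Derivation:
Step 1 (down 0): focus=R path=0 depth=1 children=['H', 'B', 'F', 'W'] left=[] right=[] parent=D
Step 2 (up): focus=D path=root depth=0 children=['R'] (at root)
Step 3 (down 0): focus=R path=0 depth=1 children=['H', 'B', 'F', 'W'] left=[] right=[] parent=D
Step 4 (up): focus=D path=root depth=0 children=['R'] (at root)
Step 5 (down 0): focus=R path=0 depth=1 children=['H', 'B', 'F', 'W'] left=[] right=[] parent=D
Step 6 (up): focus=D path=root depth=0 children=['R'] (at root)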